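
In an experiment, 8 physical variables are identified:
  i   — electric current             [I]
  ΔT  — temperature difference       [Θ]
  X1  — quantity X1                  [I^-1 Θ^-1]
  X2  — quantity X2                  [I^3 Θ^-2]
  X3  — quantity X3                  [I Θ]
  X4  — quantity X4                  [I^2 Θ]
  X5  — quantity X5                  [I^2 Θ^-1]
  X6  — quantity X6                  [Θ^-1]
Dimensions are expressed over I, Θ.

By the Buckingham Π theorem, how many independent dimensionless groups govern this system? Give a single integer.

6

Exponent matrix [I,Θ] × [i,ΔT,X1,X2,X3,X4,X5,X6]:
  I: [ 1  0 -1  3  1  2  2  0]
  Θ: [ 0  1 -1 -2  1  1 -1 -1]
Row reduction gives pivot columns i,ΔT; rank = 2
Π count = n − r = 8 − 2 = 6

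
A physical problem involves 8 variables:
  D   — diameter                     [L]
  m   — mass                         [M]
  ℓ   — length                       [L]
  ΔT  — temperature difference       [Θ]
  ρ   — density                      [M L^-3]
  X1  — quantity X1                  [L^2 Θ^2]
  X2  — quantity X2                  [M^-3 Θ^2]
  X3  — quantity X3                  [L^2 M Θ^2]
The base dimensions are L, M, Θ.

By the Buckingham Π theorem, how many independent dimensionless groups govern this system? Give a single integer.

5

Exponent matrix [L,M,Θ] × [D,m,ℓ,ΔT,ρ,X1,X2,X3]:
  L: [ 1  0  1  0 -3  2  0  2]
  M: [ 0  1  0  0  1  0 -3  1]
  Θ: [ 0  0  0  1  0  2  2  2]
RREF → pivots at {D,m,ΔT} ⇒ r = 3
Π count = n − r = 8 − 3 = 5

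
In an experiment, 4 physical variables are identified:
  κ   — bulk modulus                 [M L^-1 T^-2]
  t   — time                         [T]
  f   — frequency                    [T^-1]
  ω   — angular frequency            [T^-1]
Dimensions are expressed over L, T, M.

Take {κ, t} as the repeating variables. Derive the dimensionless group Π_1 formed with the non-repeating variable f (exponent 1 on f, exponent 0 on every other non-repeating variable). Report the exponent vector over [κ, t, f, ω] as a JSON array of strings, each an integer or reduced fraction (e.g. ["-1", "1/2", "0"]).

["0", "1", "1", "0"]

Dimensional matrix (L×T×M by κ×t×f×ω):
  L: [-1  0  0  0]
  T: [-2  1 -1 -1]
  M: [ 1  0  0  0]
Row reduction gives pivot columns κ,t; rank = 2
Repeat: κ,t; free: f,ω
RREF:
  r0: [   1    0    0    0]
  r1: [   0    1   -1   -1]
  r2: [   0    0    0    0]
Fix exponent of f at 1, ω at 0; solve each RREF row for its pivot's exponent:
  r0: exp(κ) + (0)·1 = 0 ⇒ exp(κ) = 0
  r1: exp(t) + (-1)·1 = 0 ⇒ exp(t) = 1
Π_1 = t · f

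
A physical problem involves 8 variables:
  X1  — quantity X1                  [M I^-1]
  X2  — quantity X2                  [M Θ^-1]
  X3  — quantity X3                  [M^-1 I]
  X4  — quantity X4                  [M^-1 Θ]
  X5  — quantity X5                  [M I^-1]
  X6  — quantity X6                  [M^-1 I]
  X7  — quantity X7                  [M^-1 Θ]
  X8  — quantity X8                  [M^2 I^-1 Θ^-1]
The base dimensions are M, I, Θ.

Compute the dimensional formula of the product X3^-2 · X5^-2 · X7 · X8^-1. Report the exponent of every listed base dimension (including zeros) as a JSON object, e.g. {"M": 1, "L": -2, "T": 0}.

{"M": -3, "I": 1, "Θ": 2}

Dimensional matrix (M×I×Θ by X1×X2×X3×X4×X5×X6×X7×X8):
  M: [ 1  1 -1 -1  1 -1 -1  2]
  I: [-1  0  1  0 -1  1  0 -1]
  Θ: [ 0 -1  0  1  0  0  1 -1]
  [M]: (-2)·-1+(-2)·1+(1)·-1+(-1)·2 = -3
  [I]: (-2)·1+(-2)·-1+(1)·0+(-1)·-1 = 1
  [Θ]: (-2)·0+(-2)·0+(1)·1+(-1)·-1 = 2
⇒ M^-3 I Θ^2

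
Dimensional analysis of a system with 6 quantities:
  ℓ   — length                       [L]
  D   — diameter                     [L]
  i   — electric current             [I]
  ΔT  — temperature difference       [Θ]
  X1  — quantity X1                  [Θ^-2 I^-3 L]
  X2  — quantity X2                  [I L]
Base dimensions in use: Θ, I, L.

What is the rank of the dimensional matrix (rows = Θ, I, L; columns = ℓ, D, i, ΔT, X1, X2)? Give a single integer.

Write exponents as rows Θ,I,L / cols ℓ,D,i,ΔT,X1,X2:
  Θ: [ 0  0  0  1 -2  0]
  I: [ 0  0  1  0 -3  1]
  L: [ 1  1  0  0  1  1]
Echelon form has 3 nonzero rows (pivots: ℓ,i,ΔT)

3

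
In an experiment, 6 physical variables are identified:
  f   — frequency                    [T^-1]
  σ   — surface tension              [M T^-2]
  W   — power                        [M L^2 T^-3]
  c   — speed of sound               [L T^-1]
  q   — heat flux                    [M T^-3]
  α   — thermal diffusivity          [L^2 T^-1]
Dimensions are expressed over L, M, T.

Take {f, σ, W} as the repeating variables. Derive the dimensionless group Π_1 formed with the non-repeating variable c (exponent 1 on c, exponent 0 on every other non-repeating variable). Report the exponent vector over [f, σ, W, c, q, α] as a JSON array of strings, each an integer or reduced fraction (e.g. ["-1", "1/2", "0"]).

["-1/2", "1/2", "-1/2", "1", "0", "0"]

Dimensional matrix (L×M×T by f×σ×W×c×q×α):
  L: [ 0  0  2  1  0  2]
  M: [ 0  1  1  0  1  0]
  T: [-1 -2 -3 -1 -3 -1]
Row reduction gives pivot columns f,σ,W; rank = 3
Repeat: f,σ,W; free: c,q,α
RREF:
  r0: [   1    0    0  1/2    1    0]
  r1: [   0    1    0 -1/2    1   -1]
  r2: [   0    0    1  1/2    0    1]
Fix exponent of c at 1, q at 0, α at 0; solve each RREF row for its pivot's exponent:
  r0: exp(f) + (1/2)·1 = 0 ⇒ exp(f) = -1/2
  r1: exp(σ) + (-1/2)·1 = 0 ⇒ exp(σ) = 1/2
  r2: exp(W) + (1/2)·1 = 0 ⇒ exp(W) = -1/2
Π_1 = f^(-1/2) · σ^(1/2) · W^(-1/2) · c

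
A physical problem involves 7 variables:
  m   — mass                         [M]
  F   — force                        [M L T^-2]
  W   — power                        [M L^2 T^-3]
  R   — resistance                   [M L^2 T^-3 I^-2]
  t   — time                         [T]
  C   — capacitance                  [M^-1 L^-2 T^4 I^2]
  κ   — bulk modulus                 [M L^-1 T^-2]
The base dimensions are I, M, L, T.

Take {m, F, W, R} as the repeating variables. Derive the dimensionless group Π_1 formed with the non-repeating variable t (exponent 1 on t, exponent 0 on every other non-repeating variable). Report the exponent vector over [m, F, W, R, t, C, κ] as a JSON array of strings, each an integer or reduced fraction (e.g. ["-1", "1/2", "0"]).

Write exponents as rows I,M,L,T / cols m,F,W,R,t,C,κ:
  I: [ 0  0  0 -2  0  2  0]
  M: [ 1  1  1  1  0 -1  1]
  L: [ 0  1  2  2  0 -2 -1]
  T: [ 0 -2 -3 -3  1  4 -2]
Row reduction gives pivot columns m,F,W,R; rank = 4
Repeat: m,F,W,R; free: t,C,κ
RREF:
  r0: [   1    0    0    0    1    1   -2]
  r1: [   0    1    0    0   -2   -2    7]
  r2: [   0    0    1    0    1    1   -4]
  r3: [   0    0    0    1    0   -1    0]
Fix exponent of t at 1, C at 0, κ at 0; solve each RREF row for its pivot's exponent:
  r0: exp(m) + (1)·1 = 0 ⇒ exp(m) = -1
  r1: exp(F) + (-2)·1 = 0 ⇒ exp(F) = 2
  r2: exp(W) + (1)·1 = 0 ⇒ exp(W) = -1
  r3: exp(R) + (0)·1 = 0 ⇒ exp(R) = 0
Π_1 = m^-1 · F^2 · W^-1 · t

["-1", "2", "-1", "0", "1", "0", "0"]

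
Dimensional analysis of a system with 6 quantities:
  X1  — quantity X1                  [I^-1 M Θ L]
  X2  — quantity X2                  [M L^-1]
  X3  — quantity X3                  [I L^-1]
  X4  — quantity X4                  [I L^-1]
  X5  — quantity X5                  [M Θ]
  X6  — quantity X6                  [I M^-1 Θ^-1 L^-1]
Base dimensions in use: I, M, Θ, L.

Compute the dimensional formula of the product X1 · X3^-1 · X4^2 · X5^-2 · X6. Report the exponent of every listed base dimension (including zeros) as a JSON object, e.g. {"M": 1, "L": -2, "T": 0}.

Dimensional matrix (I×M×Θ×L by X1×X2×X3×X4×X5×X6):
  I: [-1  0  1  1  0  1]
  M: [ 1  1  0  0  1 -1]
  Θ: [ 1  0  0  0  1 -1]
  L: [ 1 -1 -1 -1  0 -1]
  [I]: (1)·-1+(-1)·1+(2)·1+(-2)·0+(1)·1 = 1
  [M]: (1)·1+(-1)·0+(2)·0+(-2)·1+(1)·-1 = -2
  [Θ]: (1)·1+(-1)·0+(2)·0+(-2)·1+(1)·-1 = -2
  [L]: (1)·1+(-1)·-1+(2)·-1+(-2)·0+(1)·-1 = -1
⇒ I M^-2 Θ^-2 L^-1

{"I": 1, "M": -2, "Θ": -2, "L": -1}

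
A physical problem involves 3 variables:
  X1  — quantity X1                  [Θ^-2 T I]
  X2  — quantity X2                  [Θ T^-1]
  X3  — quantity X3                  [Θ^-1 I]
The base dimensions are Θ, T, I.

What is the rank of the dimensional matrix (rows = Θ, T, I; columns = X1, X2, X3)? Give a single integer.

2

Exponent matrix [Θ,T,I] × [X1,X2,X3]:
  Θ: [-2  1 -1]
  T: [ 1 -1  0]
  I: [ 1  0  1]
Echelon form has 2 nonzero rows (pivots: X1,X2)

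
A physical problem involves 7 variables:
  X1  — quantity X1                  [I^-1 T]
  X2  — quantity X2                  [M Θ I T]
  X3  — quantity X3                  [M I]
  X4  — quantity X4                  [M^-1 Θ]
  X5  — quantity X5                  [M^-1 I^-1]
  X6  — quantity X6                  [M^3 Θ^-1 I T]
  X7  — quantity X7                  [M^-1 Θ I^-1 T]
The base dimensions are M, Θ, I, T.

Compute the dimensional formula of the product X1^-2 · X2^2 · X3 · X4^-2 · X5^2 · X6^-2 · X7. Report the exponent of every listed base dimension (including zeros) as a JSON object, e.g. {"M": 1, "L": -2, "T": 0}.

Write exponents as rows M,Θ,I,T / cols X1,X2,X3,X4,X5,X6,X7:
  M: [ 0  1  1 -1 -1  3 -1]
  Θ: [ 0  1  0  1  0 -1  1]
  I: [-1  1  1  0 -1  1 -1]
  T: [ 1  1  0  0  0  1  1]
  [M]: (-2)·0+(2)·1+(1)·1+(-2)·-1+(2)·-1+(-2)·3+(1)·-1 = -4
  [Θ]: (-2)·0+(2)·1+(1)·0+(-2)·1+(2)·0+(-2)·-1+(1)·1 = 3
  [I]: (-2)·-1+(2)·1+(1)·1+(-2)·0+(2)·-1+(-2)·1+(1)·-1 = 0
  [T]: (-2)·1+(2)·1+(1)·0+(-2)·0+(2)·0+(-2)·1+(1)·1 = -1
⇒ M^-4 Θ^3 T^-1

{"M": -4, "Θ": 3, "I": 0, "T": -1}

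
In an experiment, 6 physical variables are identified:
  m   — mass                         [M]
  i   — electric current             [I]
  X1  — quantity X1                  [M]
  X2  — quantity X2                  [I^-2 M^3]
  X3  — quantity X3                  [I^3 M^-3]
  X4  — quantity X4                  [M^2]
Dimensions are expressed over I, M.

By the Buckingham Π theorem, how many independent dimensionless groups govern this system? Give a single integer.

4

Dimensional matrix (I×M by m×i×X1×X2×X3×X4):
  I: [ 0  1  0 -2  3  0]
  M: [ 1  0  1  3 -3  2]
RREF → pivots at {m,i} ⇒ r = 2
Π count = n − r = 6 − 2 = 4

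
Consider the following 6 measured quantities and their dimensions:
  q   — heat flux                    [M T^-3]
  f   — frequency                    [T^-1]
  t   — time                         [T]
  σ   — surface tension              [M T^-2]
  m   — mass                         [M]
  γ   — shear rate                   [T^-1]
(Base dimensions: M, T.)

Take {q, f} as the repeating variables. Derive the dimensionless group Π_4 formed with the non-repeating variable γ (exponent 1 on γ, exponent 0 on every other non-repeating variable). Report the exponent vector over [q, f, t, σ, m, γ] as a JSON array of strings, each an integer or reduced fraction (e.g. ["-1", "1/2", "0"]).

Write exponents as rows M,T / cols q,f,t,σ,m,γ:
  M: [ 1  0  0  1  1  0]
  T: [-3 -1  1 -2  0 -1]
Echelon form has 2 nonzero rows (pivots: q,f)
Repeat: q,f; free: t,σ,m,γ
RREF:
  r0: [   1    0    0    1    1    0]
  r1: [   0    1   -1   -1   -3    1]
Fix exponent of γ at 1, t at 0, σ at 0, m at 0; solve each RREF row for its pivot's exponent:
  r0: exp(q) + (0)·1 = 0 ⇒ exp(q) = 0
  r1: exp(f) + (1)·1 = 0 ⇒ exp(f) = -1
Π_4 = f^-1 · γ

["0", "-1", "0", "0", "0", "1"]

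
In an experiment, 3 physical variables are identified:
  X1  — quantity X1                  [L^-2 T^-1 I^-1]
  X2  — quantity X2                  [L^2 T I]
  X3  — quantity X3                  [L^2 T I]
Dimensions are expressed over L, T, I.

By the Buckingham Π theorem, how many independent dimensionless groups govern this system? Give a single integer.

2

Dimensional matrix (L×T×I by X1×X2×X3):
  L: [-2  2  2]
  T: [-1  1  1]
  I: [-1  1  1]
Row reduction gives pivot columns X1; rank = 1
n=3, r=1 ⇒ 2 dimensionless groups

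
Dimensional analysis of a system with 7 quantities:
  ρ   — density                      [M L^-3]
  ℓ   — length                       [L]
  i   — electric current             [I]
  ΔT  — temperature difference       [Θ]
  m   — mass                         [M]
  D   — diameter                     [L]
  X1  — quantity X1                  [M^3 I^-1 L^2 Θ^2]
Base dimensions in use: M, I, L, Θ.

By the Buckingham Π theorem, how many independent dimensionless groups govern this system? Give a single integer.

3

Exponent matrix [M,I,L,Θ] × [ρ,ℓ,i,ΔT,m,D,X1]:
  M: [ 1  0  0  0  1  0  3]
  I: [ 0  0  1  0  0  0 -1]
  L: [-3  1  0  0  0  1  2]
  Θ: [ 0  0  0  1  0  0  2]
Row reduction gives pivot columns ρ,ℓ,i,ΔT; rank = 4
n=7, r=4 ⇒ 3 dimensionless groups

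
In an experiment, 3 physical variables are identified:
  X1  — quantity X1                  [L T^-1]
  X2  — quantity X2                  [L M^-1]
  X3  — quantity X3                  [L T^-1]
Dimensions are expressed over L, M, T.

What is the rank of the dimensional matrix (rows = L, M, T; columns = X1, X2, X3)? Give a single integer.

Dimensional matrix (L×M×T by X1×X2×X3):
  L: [ 1  1  1]
  M: [ 0 -1  0]
  T: [-1  0 -1]
Echelon form has 2 nonzero rows (pivots: X1,X2)

2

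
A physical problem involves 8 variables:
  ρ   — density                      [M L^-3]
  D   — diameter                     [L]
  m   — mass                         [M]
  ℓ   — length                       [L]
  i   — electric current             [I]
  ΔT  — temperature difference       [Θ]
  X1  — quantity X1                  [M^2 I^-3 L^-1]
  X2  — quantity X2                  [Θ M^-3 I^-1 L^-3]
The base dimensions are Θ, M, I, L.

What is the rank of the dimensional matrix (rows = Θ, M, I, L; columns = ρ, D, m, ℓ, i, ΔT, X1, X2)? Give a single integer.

4

Exponent matrix [Θ,M,I,L] × [ρ,D,m,ℓ,i,ΔT,X1,X2]:
  Θ: [ 0  0  0  0  0  1  0  1]
  M: [ 1  0  1  0  0  0  2 -3]
  I: [ 0  0  0  0  1  0 -3 -1]
  L: [-3  1  0  1  0  0 -1 -3]
RREF → pivots at {ρ,D,i,ΔT} ⇒ r = 4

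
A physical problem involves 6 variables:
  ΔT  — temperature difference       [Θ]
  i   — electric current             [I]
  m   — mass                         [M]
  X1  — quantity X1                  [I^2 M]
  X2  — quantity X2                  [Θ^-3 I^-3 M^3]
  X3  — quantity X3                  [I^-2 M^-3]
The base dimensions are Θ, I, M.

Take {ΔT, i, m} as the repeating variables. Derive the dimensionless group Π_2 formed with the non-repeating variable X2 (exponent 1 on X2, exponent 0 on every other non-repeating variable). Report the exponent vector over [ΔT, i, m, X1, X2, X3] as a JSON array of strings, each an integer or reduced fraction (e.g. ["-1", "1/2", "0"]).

["3", "3", "-3", "0", "1", "0"]

Dimensional matrix (Θ×I×M by ΔT×i×m×X1×X2×X3):
  Θ: [ 1  0  0  0 -3  0]
  I: [ 0  1  0  2 -3 -2]
  M: [ 0  0  1  1  3 -3]
Echelon form has 3 nonzero rows (pivots: ΔT,i,m)
Pivot set = {ΔT,i,m}, free = {X1,X2,X3}
RREF:
  r0: [   1    0    0    0   -3    0]
  r1: [   0    1    0    2   -3   -2]
  r2: [   0    0    1    1    3   -3]
Fix exponent of X2 at 1, X1 at 0, X3 at 0; solve each RREF row for its pivot's exponent:
  r0: exp(ΔT) + (-3)·1 = 0 ⇒ exp(ΔT) = 3
  r1: exp(i) + (-3)·1 = 0 ⇒ exp(i) = 3
  r2: exp(m) + (3)·1 = 0 ⇒ exp(m) = -3
Π_2 = ΔT^3 · i^3 · m^-3 · X2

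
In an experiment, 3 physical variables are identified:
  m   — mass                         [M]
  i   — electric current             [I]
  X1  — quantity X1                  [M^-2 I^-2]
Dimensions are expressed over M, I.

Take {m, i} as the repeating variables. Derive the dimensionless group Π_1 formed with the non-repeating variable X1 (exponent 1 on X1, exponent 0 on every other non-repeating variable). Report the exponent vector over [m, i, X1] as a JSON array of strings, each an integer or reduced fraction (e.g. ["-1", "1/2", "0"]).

Exponent matrix [M,I] × [m,i,X1]:
  M: [ 1  0 -2]
  I: [ 0  1 -2]
Echelon form has 2 nonzero rows (pivots: m,i)
Pivot set = {m,i}, free = {X1}
RREF:
  r0: [   1    0   -2]
  r1: [   0    1   -2]
Fix exponent of X1 at 1; solve each RREF row for its pivot's exponent:
  r0: exp(m) + (-2)·1 = 0 ⇒ exp(m) = 2
  r1: exp(i) + (-2)·1 = 0 ⇒ exp(i) = 2
Π_1 = m^2 · i^2 · X1

["2", "2", "1"]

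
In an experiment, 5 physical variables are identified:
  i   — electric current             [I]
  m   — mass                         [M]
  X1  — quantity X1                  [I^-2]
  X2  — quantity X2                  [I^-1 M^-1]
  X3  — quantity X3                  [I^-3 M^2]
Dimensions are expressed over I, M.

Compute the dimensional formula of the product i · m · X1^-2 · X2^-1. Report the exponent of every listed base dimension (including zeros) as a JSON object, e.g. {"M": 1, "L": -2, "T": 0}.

{"I": 6, "M": 2}

Write exponents as rows I,M / cols i,m,X1,X2,X3:
  I: [ 1  0 -2 -1 -3]
  M: [ 0  1  0 -1  2]
  [I]: (1)·1+(1)·0+(-2)·-2+(-1)·-1 = 6
  [M]: (1)·0+(1)·1+(-2)·0+(-1)·-1 = 2
⇒ I^6 M^2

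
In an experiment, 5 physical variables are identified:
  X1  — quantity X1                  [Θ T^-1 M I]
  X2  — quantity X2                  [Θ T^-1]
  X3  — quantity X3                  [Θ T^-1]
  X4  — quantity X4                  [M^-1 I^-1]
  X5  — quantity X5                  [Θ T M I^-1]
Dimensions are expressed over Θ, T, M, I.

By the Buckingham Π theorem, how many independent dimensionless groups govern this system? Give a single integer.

2

Exponent matrix [Θ,T,M,I] × [X1,X2,X3,X4,X5]:
  Θ: [ 1  1  1  0  1]
  T: [-1 -1 -1  0  1]
  M: [ 1  0  0 -1  1]
  I: [ 1  0  0 -1 -1]
Echelon form has 3 nonzero rows (pivots: X1,X2,X5)
5 vars − rank 3 = 2 Π groups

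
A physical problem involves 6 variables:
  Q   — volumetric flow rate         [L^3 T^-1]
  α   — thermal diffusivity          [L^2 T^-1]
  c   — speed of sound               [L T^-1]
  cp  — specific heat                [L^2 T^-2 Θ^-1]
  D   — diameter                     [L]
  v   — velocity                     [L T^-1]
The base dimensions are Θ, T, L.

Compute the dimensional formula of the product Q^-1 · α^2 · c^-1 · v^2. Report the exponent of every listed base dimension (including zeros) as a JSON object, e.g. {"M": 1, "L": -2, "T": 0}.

Dimensional matrix (Θ×T×L by Q×α×c×cp×D×v):
  Θ: [ 0  0  0 -1  0  0]
  T: [-1 -1 -1 -2  0 -1]
  L: [ 3  2  1  2  1  1]
  [Θ]: (-1)·0+(2)·0+(-1)·0+(2)·0 = 0
  [T]: (-1)·-1+(2)·-1+(-1)·-1+(2)·-1 = -2
  [L]: (-1)·3+(2)·2+(-1)·1+(2)·1 = 2
⇒ T^-2 L^2

{"Θ": 0, "T": -2, "L": 2}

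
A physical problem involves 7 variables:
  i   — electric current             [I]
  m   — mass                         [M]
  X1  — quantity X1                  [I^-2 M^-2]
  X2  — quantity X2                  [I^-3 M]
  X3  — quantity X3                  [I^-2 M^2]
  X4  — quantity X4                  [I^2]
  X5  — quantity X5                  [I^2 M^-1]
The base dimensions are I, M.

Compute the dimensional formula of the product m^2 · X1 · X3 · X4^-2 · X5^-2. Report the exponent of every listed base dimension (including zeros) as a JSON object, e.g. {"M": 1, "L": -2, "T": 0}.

{"I": -12, "M": 4}

Write exponents as rows I,M / cols i,m,X1,X2,X3,X4,X5:
  I: [ 1  0 -2 -3 -2  2  2]
  M: [ 0  1 -2  1  2  0 -1]
  [I]: (2)·0+(1)·-2+(1)·-2+(-2)·2+(-2)·2 = -12
  [M]: (2)·1+(1)·-2+(1)·2+(-2)·0+(-2)·-1 = 4
⇒ I^-12 M^4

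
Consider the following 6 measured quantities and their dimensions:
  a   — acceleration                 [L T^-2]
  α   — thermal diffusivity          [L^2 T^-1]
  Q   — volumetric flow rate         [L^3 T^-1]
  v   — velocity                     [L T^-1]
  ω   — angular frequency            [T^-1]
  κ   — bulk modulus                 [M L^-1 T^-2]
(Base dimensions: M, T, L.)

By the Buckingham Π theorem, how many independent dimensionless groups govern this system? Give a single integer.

3

Exponent matrix [M,T,L] × [a,α,Q,v,ω,κ]:
  M: [ 0  0  0  0  0  1]
  T: [-2 -1 -1 -1 -1 -2]
  L: [ 1  2  3  1  0 -1]
Echelon form has 3 nonzero rows (pivots: a,α,κ)
6 vars − rank 3 = 3 Π groups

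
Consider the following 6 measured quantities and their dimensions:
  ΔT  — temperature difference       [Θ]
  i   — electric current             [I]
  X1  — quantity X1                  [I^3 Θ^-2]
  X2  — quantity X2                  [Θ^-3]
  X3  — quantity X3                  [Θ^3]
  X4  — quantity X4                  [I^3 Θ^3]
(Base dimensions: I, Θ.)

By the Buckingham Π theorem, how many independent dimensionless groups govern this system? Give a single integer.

4

Exponent matrix [I,Θ] × [ΔT,i,X1,X2,X3,X4]:
  I: [ 0  1  3  0  0  3]
  Θ: [ 1  0 -2 -3  3  3]
Row reduction gives pivot columns ΔT,i; rank = 2
6 vars − rank 2 = 4 Π groups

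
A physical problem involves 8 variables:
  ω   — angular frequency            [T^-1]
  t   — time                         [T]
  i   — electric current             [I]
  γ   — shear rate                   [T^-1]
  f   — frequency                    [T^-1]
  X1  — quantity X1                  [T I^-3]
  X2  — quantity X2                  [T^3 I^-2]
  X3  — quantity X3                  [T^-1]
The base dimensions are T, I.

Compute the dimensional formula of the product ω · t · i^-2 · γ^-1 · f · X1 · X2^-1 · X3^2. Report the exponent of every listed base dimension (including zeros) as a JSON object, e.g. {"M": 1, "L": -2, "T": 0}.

Write exponents as rows T,I / cols ω,t,i,γ,f,X1,X2,X3:
  T: [-1  1  0 -1 -1  1  3 -1]
  I: [ 0  0  1  0  0 -3 -2  0]
  [T]: (1)·-1+(1)·1+(-2)·0+(-1)·-1+(1)·-1+(1)·1+(-1)·3+(2)·-1 = -4
  [I]: (1)·0+(1)·0+(-2)·1+(-1)·0+(1)·0+(1)·-3+(-1)·-2+(2)·0 = -3
⇒ T^-4 I^-3

{"T": -4, "I": -3}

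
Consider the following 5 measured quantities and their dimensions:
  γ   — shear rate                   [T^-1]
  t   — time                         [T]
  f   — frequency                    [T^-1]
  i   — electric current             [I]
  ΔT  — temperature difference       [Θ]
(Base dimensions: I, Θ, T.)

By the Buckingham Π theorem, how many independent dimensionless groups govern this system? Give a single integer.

2

Write exponents as rows I,Θ,T / cols γ,t,f,i,ΔT:
  I: [ 0  0  0  1  0]
  Θ: [ 0  0  0  0  1]
  T: [-1  1 -1  0  0]
RREF → pivots at {γ,i,ΔT} ⇒ r = 3
5 vars − rank 3 = 2 Π groups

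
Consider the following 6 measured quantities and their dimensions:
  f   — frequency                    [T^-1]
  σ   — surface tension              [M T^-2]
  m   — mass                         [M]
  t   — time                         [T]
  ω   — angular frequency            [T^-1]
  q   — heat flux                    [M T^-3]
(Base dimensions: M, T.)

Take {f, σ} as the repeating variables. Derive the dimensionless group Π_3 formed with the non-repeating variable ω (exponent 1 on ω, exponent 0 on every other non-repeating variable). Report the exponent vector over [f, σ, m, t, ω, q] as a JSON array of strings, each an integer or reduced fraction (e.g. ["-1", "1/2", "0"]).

Exponent matrix [M,T] × [f,σ,m,t,ω,q]:
  M: [ 0  1  1  0  0  1]
  T: [-1 -2  0  1 -1 -3]
RREF → pivots at {f,σ} ⇒ r = 2
Pivot set = {f,σ}, free = {m,t,ω,q}
RREF:
  r0: [   1    0   -2   -1    1    1]
  r1: [   0    1    1    0    0    1]
Fix exponent of ω at 1, m at 0, t at 0, q at 0; solve each RREF row for its pivot's exponent:
  r0: exp(f) + (1)·1 = 0 ⇒ exp(f) = -1
  r1: exp(σ) + (0)·1 = 0 ⇒ exp(σ) = 0
Π_3 = f^-1 · ω

["-1", "0", "0", "0", "1", "0"]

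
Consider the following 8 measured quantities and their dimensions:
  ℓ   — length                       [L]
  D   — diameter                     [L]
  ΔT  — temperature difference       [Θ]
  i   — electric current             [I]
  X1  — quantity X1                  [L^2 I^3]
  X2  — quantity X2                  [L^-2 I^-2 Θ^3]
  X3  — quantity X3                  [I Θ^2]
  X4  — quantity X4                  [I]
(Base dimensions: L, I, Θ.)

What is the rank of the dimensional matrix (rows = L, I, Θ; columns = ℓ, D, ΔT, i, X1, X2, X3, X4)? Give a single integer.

Exponent matrix [L,I,Θ] × [ℓ,D,ΔT,i,X1,X2,X3,X4]:
  L: [ 1  1  0  0  2 -2  0  0]
  I: [ 0  0  0  1  3 -2  1  1]
  Θ: [ 0  0  1  0  0  3  2  0]
RREF → pivots at {ℓ,ΔT,i} ⇒ r = 3

3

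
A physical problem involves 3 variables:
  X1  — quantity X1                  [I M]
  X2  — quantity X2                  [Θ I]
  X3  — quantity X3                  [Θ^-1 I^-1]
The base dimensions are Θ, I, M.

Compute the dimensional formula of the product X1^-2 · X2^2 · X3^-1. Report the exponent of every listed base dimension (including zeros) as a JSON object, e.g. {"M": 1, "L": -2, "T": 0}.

{"Θ": 3, "I": 1, "M": -2}

Exponent matrix [Θ,I,M] × [X1,X2,X3]:
  Θ: [ 0  1 -1]
  I: [ 1  1 -1]
  M: [ 1  0  0]
  [Θ]: (-2)·0+(2)·1+(-1)·-1 = 3
  [I]: (-2)·1+(2)·1+(-1)·-1 = 1
  [M]: (-2)·1+(2)·0+(-1)·0 = -2
⇒ Θ^3 I M^-2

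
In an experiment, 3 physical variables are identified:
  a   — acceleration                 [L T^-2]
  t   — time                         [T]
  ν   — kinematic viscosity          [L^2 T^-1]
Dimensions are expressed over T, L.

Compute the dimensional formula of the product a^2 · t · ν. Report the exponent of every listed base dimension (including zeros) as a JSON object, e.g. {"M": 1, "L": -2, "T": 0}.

{"T": -4, "L": 4}

Write exponents as rows T,L / cols a,t,ν:
  T: [-2  1 -1]
  L: [ 1  0  2]
  [T]: (2)·-2+(1)·1+(1)·-1 = -4
  [L]: (2)·1+(1)·0+(1)·2 = 4
⇒ T^-4 L^4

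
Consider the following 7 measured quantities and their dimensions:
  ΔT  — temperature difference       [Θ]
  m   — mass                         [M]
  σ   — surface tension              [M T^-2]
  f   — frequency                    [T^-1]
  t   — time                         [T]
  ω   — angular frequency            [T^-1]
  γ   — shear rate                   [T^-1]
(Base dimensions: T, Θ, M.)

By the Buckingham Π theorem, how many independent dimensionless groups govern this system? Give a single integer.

4

Exponent matrix [T,Θ,M] × [ΔT,m,σ,f,t,ω,γ]:
  T: [ 0  0 -2 -1  1 -1 -1]
  Θ: [ 1  0  0  0  0  0  0]
  M: [ 0  1  1  0  0  0  0]
Echelon form has 3 nonzero rows (pivots: ΔT,m,σ)
7 vars − rank 3 = 4 Π groups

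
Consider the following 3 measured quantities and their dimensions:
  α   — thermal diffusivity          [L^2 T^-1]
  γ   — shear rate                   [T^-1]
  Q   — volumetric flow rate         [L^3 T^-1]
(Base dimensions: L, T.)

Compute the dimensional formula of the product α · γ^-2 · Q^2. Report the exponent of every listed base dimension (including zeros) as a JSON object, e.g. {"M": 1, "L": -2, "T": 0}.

Dimensional matrix (L×T by α×γ×Q):
  L: [ 2  0  3]
  T: [-1 -1 -1]
  [L]: (1)·2+(-2)·0+(2)·3 = 8
  [T]: (1)·-1+(-2)·-1+(2)·-1 = -1
⇒ L^8 T^-1

{"L": 8, "T": -1}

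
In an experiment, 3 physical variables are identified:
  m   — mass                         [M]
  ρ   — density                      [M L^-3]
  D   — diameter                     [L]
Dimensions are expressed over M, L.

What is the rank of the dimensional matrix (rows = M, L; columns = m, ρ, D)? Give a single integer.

2

Exponent matrix [M,L] × [m,ρ,D]:
  M: [ 1  1  0]
  L: [ 0 -3  1]
Row reduction gives pivot columns m,ρ; rank = 2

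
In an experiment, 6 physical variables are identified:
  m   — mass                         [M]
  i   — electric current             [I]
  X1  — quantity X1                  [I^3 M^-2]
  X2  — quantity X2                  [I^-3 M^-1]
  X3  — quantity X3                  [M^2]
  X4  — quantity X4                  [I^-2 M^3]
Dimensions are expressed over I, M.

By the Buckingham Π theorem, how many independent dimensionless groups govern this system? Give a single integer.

4

Exponent matrix [I,M] × [m,i,X1,X2,X3,X4]:
  I: [ 0  1  3 -3  0 -2]
  M: [ 1  0 -2 -1  2  3]
RREF → pivots at {m,i} ⇒ r = 2
6 vars − rank 2 = 4 Π groups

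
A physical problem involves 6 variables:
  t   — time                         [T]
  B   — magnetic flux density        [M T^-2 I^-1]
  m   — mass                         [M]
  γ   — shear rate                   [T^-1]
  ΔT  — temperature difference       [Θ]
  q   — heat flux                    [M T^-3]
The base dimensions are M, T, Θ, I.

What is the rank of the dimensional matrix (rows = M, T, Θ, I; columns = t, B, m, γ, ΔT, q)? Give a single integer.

4

Dimensional matrix (M×T×Θ×I by t×B×m×γ×ΔT×q):
  M: [ 0  1  1  0  0  1]
  T: [ 1 -2  0 -1  0 -3]
  Θ: [ 0  0  0  0  1  0]
  I: [ 0 -1  0  0  0  0]
RREF → pivots at {t,B,m,ΔT} ⇒ r = 4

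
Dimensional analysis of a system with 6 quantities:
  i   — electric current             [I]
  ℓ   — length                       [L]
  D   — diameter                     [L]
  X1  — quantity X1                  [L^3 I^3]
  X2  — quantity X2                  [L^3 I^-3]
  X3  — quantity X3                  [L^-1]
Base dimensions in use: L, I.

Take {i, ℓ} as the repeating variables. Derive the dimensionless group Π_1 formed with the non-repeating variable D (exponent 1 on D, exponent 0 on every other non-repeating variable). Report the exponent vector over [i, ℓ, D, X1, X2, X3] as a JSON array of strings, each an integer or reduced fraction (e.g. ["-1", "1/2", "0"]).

["0", "-1", "1", "0", "0", "0"]

Dimensional matrix (L×I by i×ℓ×D×X1×X2×X3):
  L: [ 0  1  1  3  3 -1]
  I: [ 1  0  0  3 -3  0]
Row reduction gives pivot columns i,ℓ; rank = 2
Repeat: i,ℓ; free: D,X1,X2,X3
RREF:
  r0: [   1    0    0    3   -3    0]
  r1: [   0    1    1    3    3   -1]
Fix exponent of D at 1, X1 at 0, X2 at 0, X3 at 0; solve each RREF row for its pivot's exponent:
  r0: exp(i) + (0)·1 = 0 ⇒ exp(i) = 0
  r1: exp(ℓ) + (1)·1 = 0 ⇒ exp(ℓ) = -1
Π_1 = ℓ^-1 · D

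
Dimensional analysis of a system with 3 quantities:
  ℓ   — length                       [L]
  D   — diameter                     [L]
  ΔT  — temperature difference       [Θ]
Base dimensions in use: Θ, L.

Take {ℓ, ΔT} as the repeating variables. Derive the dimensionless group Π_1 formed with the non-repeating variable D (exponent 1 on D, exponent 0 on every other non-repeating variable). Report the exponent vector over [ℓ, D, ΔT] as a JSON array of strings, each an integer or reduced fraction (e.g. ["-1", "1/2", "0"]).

Dimensional matrix (Θ×L by ℓ×D×ΔT):
  Θ: [ 0  0  1]
  L: [ 1  1  0]
Row reduction gives pivot columns ℓ,ΔT; rank = 2
Repeat: ℓ,ΔT; free: D
RREF:
  r0: [   1    1    0]
  r1: [   0    0    1]
Fix exponent of D at 1; solve each RREF row for its pivot's exponent:
  r0: exp(ℓ) + (1)·1 = 0 ⇒ exp(ℓ) = -1
  r1: exp(ΔT) + (0)·1 = 0 ⇒ exp(ΔT) = 0
Π_1 = ℓ^-1 · D

["-1", "1", "0"]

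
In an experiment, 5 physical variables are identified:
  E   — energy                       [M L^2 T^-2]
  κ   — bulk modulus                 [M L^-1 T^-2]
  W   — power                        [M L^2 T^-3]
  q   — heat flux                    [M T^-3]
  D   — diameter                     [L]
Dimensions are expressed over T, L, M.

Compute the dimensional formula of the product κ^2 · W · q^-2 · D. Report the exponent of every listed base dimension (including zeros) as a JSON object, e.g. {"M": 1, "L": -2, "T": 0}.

Dimensional matrix (T×L×M by E×κ×W×q×D):
  T: [-2 -2 -3 -3  0]
  L: [ 2 -1  2  0  1]
  M: [ 1  1  1  1  0]
  [T]: (2)·-2+(1)·-3+(-2)·-3+(1)·0 = -1
  [L]: (2)·-1+(1)·2+(-2)·0+(1)·1 = 1
  [M]: (2)·1+(1)·1+(-2)·1+(1)·0 = 1
⇒ T^-1 L M

{"T": -1, "L": 1, "M": 1}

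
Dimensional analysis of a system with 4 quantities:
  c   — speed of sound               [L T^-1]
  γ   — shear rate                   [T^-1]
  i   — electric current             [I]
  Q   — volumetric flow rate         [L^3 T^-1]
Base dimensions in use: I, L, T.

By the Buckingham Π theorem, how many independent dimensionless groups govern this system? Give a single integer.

1

Dimensional matrix (I×L×T by c×γ×i×Q):
  I: [ 0  0  1  0]
  L: [ 1  0  0  3]
  T: [-1 -1  0 -1]
Echelon form has 3 nonzero rows (pivots: c,γ,i)
4 vars − rank 3 = 1 Π group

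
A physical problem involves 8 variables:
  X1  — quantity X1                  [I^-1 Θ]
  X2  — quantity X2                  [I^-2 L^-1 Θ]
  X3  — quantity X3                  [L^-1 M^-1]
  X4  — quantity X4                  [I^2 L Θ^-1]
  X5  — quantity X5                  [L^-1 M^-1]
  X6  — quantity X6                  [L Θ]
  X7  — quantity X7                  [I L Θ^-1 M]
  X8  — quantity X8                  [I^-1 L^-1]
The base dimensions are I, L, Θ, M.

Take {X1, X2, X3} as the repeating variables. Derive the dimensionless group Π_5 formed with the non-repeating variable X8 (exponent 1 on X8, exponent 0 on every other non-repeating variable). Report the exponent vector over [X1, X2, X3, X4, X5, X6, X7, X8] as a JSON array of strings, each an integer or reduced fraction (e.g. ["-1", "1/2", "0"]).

["1", "-1", "0", "0", "0", "0", "0", "1"]

Dimensional matrix (I×L×Θ×M by X1×X2×X3×X4×X5×X6×X7×X8):
  I: [-1 -2  0  2  0  0  1 -1]
  L: [ 0 -1 -1  1 -1  1  1 -1]
  Θ: [ 1  1  0 -1  0  1 -1  0]
  M: [ 0  0 -1  0 -1  0  1  0]
Echelon form has 3 nonzero rows (pivots: X1,X2,X3)
Pivot set = {X1,X2,X3}, free = {X4,X5,X6,X7,X8}
RREF:
  r0: [   1    0    0    0    0    2   -1   -1]
  r1: [   0    1    0   -1    0   -1    0    1]
  r2: [   0    0    1    0    1    0   -1    0]
  r3: [   0    0    0    0    0    0    0    0]
Fix exponent of X8 at 1, X4 at 0, X5 at 0, X6 at 0, X7 at 0; solve each RREF row for its pivot's exponent:
  r0: exp(X1) + (-1)·1 = 0 ⇒ exp(X1) = 1
  r1: exp(X2) + (1)·1 = 0 ⇒ exp(X2) = -1
  r2: exp(X3) + (0)·1 = 0 ⇒ exp(X3) = 0
Π_5 = X1 · X2^-1 · X8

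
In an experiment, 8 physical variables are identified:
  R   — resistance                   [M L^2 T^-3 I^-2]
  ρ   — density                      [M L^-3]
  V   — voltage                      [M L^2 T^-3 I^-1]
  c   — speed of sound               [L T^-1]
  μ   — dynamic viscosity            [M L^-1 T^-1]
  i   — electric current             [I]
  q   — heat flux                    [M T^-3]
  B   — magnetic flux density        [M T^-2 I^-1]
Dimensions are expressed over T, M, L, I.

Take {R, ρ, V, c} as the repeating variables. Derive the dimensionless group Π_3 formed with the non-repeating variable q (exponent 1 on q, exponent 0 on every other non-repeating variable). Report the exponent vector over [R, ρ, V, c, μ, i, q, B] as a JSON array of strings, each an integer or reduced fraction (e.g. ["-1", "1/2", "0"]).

Exponent matrix [T,M,L,I] × [R,ρ,V,c,μ,i,q,B]:
  T: [-3  0 -3 -1 -1  0 -3 -2]
  M: [ 1  1  1  0  1  0  1  1]
  L: [ 2 -3  2  1 -1  0  0  0]
  I: [-2  0 -1  0  0  1  0 -1]
Row reduction gives pivot columns R,ρ,V,c; rank = 4
Repeat: R,ρ,V,c; free: μ,i,q,B
RREF:
  r0: [   1    0    0    0 -1/2   -1    0  1/2]
  r1: [   0    1    0    0  1/2    0    1  1/2]
  r2: [   0    0    1    0    1    1    0    0]
  r3: [   0    0    0    1 -1/2    0    3  1/2]
Fix exponent of q at 1, μ at 0, i at 0, B at 0; solve each RREF row for its pivot's exponent:
  r0: exp(R) + (0)·1 = 0 ⇒ exp(R) = 0
  r1: exp(ρ) + (1)·1 = 0 ⇒ exp(ρ) = -1
  r2: exp(V) + (0)·1 = 0 ⇒ exp(V) = 0
  r3: exp(c) + (3)·1 = 0 ⇒ exp(c) = -3
Π_3 = ρ^-1 · c^-3 · q

["0", "-1", "0", "-3", "0", "0", "1", "0"]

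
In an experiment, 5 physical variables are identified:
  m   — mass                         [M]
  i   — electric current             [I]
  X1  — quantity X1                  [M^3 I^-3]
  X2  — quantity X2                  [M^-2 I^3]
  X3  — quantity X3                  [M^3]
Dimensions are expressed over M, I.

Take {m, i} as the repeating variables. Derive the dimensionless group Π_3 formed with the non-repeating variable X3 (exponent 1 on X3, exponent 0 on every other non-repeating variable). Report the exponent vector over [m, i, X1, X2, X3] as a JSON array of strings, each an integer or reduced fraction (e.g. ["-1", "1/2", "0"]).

Exponent matrix [M,I] × [m,i,X1,X2,X3]:
  M: [ 1  0  3 -2  3]
  I: [ 0  1 -3  3  0]
Row reduction gives pivot columns m,i; rank = 2
Repeat: m,i; free: X1,X2,X3
RREF:
  r0: [   1    0    3   -2    3]
  r1: [   0    1   -3    3    0]
Fix exponent of X3 at 1, X1 at 0, X2 at 0; solve each RREF row for its pivot's exponent:
  r0: exp(m) + (3)·1 = 0 ⇒ exp(m) = -3
  r1: exp(i) + (0)·1 = 0 ⇒ exp(i) = 0
Π_3 = m^-3 · X3

["-3", "0", "0", "0", "1"]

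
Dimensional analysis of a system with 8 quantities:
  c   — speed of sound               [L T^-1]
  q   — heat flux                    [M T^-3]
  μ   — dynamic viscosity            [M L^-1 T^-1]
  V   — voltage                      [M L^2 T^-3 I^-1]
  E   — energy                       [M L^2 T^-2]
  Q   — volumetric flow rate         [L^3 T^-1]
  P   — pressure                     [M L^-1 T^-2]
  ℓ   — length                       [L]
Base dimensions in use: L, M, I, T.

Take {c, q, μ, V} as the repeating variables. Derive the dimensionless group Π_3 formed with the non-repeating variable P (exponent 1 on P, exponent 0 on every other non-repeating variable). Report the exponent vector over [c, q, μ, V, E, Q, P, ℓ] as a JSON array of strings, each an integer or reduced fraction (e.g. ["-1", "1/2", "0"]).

Exponent matrix [L,M,I,T] × [c,q,μ,V,E,Q,P,ℓ]:
  L: [ 1  0 -1  2  2  3 -1  1]
  M: [ 0  1  1  1  1  0  1  0]
  I: [ 0  0  0 -1  0  0  0  0]
  T: [-1 -3 -1 -3 -2 -1 -2  0]
RREF → pivots at {c,q,μ,V} ⇒ r = 4
Repeat: c,q,μ,V; free: E,Q,P,ℓ
RREF:
  r0: [   1    0    0    0    5    5   -1    2]
  r1: [   0    1    0    0   -2   -2    1   -1]
  r2: [   0    0    1    0    3    2    0    1]
  r3: [   0    0    0    1    0    0    0    0]
Fix exponent of P at 1, E at 0, Q at 0, ℓ at 0; solve each RREF row for its pivot's exponent:
  r0: exp(c) + (-1)·1 = 0 ⇒ exp(c) = 1
  r1: exp(q) + (1)·1 = 0 ⇒ exp(q) = -1
  r2: exp(μ) + (0)·1 = 0 ⇒ exp(μ) = 0
  r3: exp(V) + (0)·1 = 0 ⇒ exp(V) = 0
Π_3 = c · q^-1 · P

["1", "-1", "0", "0", "0", "0", "1", "0"]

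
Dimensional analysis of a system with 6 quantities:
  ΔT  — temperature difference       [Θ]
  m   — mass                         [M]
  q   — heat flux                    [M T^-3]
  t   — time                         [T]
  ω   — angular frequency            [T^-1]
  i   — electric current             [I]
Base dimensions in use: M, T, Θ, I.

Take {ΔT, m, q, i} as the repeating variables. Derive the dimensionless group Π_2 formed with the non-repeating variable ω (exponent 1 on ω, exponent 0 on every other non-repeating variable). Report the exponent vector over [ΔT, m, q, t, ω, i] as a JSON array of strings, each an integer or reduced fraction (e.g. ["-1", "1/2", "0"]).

["0", "1/3", "-1/3", "0", "1", "0"]

Exponent matrix [M,T,Θ,I] × [ΔT,m,q,t,ω,i]:
  M: [ 0  1  1  0  0  0]
  T: [ 0  0 -3  1 -1  0]
  Θ: [ 1  0  0  0  0  0]
  I: [ 0  0  0  0  0  1]
RREF → pivots at {ΔT,m,q,i} ⇒ r = 4
Pivot set = {ΔT,m,q,i}, free = {t,ω}
RREF:
  r0: [   1    0    0    0    0    0]
  r1: [   0    1    0  1/3 -1/3    0]
  r2: [   0    0    1 -1/3  1/3    0]
  r3: [   0    0    0    0    0    1]
Fix exponent of ω at 1, t at 0; solve each RREF row for its pivot's exponent:
  r0: exp(ΔT) + (0)·1 = 0 ⇒ exp(ΔT) = 0
  r1: exp(m) + (-1/3)·1 = 0 ⇒ exp(m) = 1/3
  r2: exp(q) + (1/3)·1 = 0 ⇒ exp(q) = -1/3
  r3: exp(i) + (0)·1 = 0 ⇒ exp(i) = 0
Π_2 = m^(1/3) · q^(-1/3) · ω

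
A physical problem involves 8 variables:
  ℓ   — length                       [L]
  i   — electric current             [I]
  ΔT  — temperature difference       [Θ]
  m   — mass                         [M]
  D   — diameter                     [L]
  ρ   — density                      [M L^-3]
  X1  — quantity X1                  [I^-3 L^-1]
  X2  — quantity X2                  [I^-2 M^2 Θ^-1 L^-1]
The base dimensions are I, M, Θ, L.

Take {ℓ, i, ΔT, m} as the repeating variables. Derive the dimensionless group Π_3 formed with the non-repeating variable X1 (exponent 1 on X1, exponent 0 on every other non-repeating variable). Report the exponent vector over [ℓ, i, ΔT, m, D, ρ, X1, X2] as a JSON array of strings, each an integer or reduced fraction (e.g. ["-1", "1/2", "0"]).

Dimensional matrix (I×M×Θ×L by ℓ×i×ΔT×m×D×ρ×X1×X2):
  I: [ 0  1  0  0  0  0 -3 -2]
  M: [ 0  0  0  1  0  1  0  2]
  Θ: [ 0  0  1  0  0  0  0 -1]
  L: [ 1  0  0  0  1 -3 -1 -1]
Echelon form has 4 nonzero rows (pivots: ℓ,i,ΔT,m)
Repeat: ℓ,i,ΔT,m; free: D,ρ,X1,X2
RREF:
  r0: [   1    0    0    0    1   -3   -1   -1]
  r1: [   0    1    0    0    0    0   -3   -2]
  r2: [   0    0    1    0    0    0    0   -1]
  r3: [   0    0    0    1    0    1    0    2]
Fix exponent of X1 at 1, D at 0, ρ at 0, X2 at 0; solve each RREF row for its pivot's exponent:
  r0: exp(ℓ) + (-1)·1 = 0 ⇒ exp(ℓ) = 1
  r1: exp(i) + (-3)·1 = 0 ⇒ exp(i) = 3
  r2: exp(ΔT) + (0)·1 = 0 ⇒ exp(ΔT) = 0
  r3: exp(m) + (0)·1 = 0 ⇒ exp(m) = 0
Π_3 = ℓ · i^3 · X1

["1", "3", "0", "0", "0", "0", "1", "0"]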